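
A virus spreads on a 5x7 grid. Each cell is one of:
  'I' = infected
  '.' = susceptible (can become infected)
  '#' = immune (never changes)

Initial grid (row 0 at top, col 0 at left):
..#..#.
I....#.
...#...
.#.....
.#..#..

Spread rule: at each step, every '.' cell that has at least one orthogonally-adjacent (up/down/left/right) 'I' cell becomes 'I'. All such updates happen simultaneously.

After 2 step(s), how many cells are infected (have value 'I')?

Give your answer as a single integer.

Answer: 8

Derivation:
Step 0 (initial): 1 infected
Step 1: +3 new -> 4 infected
Step 2: +4 new -> 8 infected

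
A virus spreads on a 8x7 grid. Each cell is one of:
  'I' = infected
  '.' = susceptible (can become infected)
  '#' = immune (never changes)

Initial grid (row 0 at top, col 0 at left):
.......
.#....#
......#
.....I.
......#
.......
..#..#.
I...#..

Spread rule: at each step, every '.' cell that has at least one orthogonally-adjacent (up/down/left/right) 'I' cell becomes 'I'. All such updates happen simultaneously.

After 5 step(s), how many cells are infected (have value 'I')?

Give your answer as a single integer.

Step 0 (initial): 2 infected
Step 1: +6 new -> 8 infected
Step 2: +8 new -> 16 infected
Step 3: +10 new -> 26 infected
Step 4: +13 new -> 39 infected
Step 5: +5 new -> 44 infected

Answer: 44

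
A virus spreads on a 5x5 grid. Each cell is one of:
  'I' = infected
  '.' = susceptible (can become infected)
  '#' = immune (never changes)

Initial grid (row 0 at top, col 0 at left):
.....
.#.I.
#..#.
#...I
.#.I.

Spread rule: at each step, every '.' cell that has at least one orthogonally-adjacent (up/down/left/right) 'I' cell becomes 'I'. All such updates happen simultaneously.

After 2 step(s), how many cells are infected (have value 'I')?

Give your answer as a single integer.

Step 0 (initial): 3 infected
Step 1: +7 new -> 10 infected
Step 2: +4 new -> 14 infected

Answer: 14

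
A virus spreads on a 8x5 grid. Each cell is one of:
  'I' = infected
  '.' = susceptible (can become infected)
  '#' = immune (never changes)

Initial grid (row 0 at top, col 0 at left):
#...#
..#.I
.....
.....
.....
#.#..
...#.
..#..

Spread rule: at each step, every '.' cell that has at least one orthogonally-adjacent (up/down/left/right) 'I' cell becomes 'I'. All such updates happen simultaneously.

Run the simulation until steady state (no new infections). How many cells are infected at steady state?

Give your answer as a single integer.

Step 0 (initial): 1 infected
Step 1: +2 new -> 3 infected
Step 2: +3 new -> 6 infected
Step 3: +4 new -> 10 infected
Step 4: +5 new -> 15 infected
Step 5: +6 new -> 21 infected
Step 6: +4 new -> 25 infected
Step 7: +3 new -> 28 infected
Step 8: +1 new -> 29 infected
Step 9: +3 new -> 32 infected
Step 10: +1 new -> 33 infected
Step 11: +0 new -> 33 infected

Answer: 33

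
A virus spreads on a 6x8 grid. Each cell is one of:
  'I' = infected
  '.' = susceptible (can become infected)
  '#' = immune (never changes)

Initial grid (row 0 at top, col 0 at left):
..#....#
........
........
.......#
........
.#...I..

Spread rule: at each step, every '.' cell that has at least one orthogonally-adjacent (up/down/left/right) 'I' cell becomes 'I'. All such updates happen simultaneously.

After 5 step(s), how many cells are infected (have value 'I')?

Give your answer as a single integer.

Step 0 (initial): 1 infected
Step 1: +3 new -> 4 infected
Step 2: +5 new -> 9 infected
Step 3: +6 new -> 15 infected
Step 4: +5 new -> 20 infected
Step 5: +7 new -> 27 infected

Answer: 27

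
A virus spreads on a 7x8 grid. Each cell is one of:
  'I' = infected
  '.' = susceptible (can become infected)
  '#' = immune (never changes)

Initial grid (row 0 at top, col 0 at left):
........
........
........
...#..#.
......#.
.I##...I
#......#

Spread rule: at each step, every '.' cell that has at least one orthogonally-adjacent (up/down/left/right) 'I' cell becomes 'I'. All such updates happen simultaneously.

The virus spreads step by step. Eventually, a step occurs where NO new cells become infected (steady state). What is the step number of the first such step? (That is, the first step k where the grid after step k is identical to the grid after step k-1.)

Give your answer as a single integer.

Answer: 9

Derivation:
Step 0 (initial): 2 infected
Step 1: +5 new -> 7 infected
Step 2: +7 new -> 14 infected
Step 3: +9 new -> 23 infected
Step 4: +8 new -> 31 infected
Step 5: +8 new -> 39 infected
Step 6: +6 new -> 45 infected
Step 7: +3 new -> 48 infected
Step 8: +1 new -> 49 infected
Step 9: +0 new -> 49 infected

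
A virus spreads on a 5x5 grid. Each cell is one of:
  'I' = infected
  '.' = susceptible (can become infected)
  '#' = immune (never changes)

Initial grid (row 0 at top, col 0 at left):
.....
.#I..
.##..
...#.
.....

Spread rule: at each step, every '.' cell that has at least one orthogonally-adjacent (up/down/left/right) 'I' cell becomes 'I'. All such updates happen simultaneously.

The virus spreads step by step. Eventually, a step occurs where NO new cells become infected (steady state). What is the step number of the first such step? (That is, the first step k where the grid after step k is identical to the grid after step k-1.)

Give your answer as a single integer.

Answer: 9

Derivation:
Step 0 (initial): 1 infected
Step 1: +2 new -> 3 infected
Step 2: +4 new -> 7 infected
Step 3: +3 new -> 10 infected
Step 4: +2 new -> 12 infected
Step 5: +2 new -> 14 infected
Step 6: +2 new -> 16 infected
Step 7: +3 new -> 19 infected
Step 8: +2 new -> 21 infected
Step 9: +0 new -> 21 infected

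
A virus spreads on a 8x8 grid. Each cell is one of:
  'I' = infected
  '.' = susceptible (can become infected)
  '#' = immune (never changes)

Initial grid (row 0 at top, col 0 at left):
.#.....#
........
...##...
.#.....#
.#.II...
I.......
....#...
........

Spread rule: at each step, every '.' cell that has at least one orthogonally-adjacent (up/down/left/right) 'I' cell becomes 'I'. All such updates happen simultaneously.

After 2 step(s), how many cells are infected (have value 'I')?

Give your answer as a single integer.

Step 0 (initial): 3 infected
Step 1: +9 new -> 12 infected
Step 2: +9 new -> 21 infected

Answer: 21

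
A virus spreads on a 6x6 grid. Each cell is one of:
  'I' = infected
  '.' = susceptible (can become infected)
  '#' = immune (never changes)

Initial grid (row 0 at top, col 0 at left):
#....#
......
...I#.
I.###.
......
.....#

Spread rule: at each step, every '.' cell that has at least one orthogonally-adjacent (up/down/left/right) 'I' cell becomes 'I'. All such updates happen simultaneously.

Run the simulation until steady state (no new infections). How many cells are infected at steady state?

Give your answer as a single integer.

Step 0 (initial): 2 infected
Step 1: +5 new -> 7 infected
Step 2: +7 new -> 14 infected
Step 3: +6 new -> 20 infected
Step 4: +4 new -> 24 infected
Step 5: +3 new -> 27 infected
Step 6: +2 new -> 29 infected
Step 7: +0 new -> 29 infected

Answer: 29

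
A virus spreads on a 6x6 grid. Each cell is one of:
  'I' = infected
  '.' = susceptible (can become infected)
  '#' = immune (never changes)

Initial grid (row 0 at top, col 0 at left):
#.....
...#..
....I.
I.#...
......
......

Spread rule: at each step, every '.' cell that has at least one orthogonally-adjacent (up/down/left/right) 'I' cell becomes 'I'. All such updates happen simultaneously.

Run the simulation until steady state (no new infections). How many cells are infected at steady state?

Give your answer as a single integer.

Step 0 (initial): 2 infected
Step 1: +7 new -> 9 infected
Step 2: +10 new -> 19 infected
Step 3: +9 new -> 28 infected
Step 4: +5 new -> 33 infected
Step 5: +0 new -> 33 infected

Answer: 33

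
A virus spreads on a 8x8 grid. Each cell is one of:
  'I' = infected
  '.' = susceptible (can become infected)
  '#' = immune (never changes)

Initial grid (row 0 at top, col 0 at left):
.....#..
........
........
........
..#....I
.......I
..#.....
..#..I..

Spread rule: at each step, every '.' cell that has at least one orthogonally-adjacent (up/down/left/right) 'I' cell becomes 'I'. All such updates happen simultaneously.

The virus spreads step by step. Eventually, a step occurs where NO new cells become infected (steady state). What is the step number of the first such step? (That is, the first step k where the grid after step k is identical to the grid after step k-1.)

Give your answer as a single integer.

Step 0 (initial): 3 infected
Step 1: +7 new -> 10 infected
Step 2: +8 new -> 18 infected
Step 3: +6 new -> 24 infected
Step 4: +6 new -> 30 infected
Step 5: +5 new -> 35 infected
Step 6: +4 new -> 39 infected
Step 7: +7 new -> 46 infected
Step 8: +7 new -> 53 infected
Step 9: +4 new -> 57 infected
Step 10: +2 new -> 59 infected
Step 11: +1 new -> 60 infected
Step 12: +0 new -> 60 infected

Answer: 12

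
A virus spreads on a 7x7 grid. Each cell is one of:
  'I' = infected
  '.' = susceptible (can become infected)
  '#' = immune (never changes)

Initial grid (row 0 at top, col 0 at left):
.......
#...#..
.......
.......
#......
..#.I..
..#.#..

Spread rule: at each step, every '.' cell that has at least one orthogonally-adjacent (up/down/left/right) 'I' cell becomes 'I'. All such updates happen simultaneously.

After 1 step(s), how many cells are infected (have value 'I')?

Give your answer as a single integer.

Answer: 4

Derivation:
Step 0 (initial): 1 infected
Step 1: +3 new -> 4 infected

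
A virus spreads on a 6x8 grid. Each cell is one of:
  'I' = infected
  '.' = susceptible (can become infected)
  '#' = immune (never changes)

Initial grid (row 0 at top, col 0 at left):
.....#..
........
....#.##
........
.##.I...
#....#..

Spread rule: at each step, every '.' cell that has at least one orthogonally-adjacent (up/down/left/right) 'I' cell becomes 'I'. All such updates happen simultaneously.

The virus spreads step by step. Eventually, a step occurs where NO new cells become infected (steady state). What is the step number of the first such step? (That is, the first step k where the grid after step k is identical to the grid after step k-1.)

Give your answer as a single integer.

Answer: 9

Derivation:
Step 0 (initial): 1 infected
Step 1: +4 new -> 5 infected
Step 2: +4 new -> 9 infected
Step 3: +7 new -> 16 infected
Step 4: +7 new -> 23 infected
Step 5: +6 new -> 29 infected
Step 6: +7 new -> 36 infected
Step 7: +3 new -> 39 infected
Step 8: +1 new -> 40 infected
Step 9: +0 new -> 40 infected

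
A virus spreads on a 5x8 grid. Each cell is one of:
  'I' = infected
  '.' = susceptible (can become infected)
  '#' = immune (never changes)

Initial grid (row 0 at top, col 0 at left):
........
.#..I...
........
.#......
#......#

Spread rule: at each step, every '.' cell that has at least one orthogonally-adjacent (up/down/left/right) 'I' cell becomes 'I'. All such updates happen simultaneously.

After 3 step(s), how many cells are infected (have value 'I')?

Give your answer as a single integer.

Answer: 20

Derivation:
Step 0 (initial): 1 infected
Step 1: +4 new -> 5 infected
Step 2: +7 new -> 12 infected
Step 3: +8 new -> 20 infected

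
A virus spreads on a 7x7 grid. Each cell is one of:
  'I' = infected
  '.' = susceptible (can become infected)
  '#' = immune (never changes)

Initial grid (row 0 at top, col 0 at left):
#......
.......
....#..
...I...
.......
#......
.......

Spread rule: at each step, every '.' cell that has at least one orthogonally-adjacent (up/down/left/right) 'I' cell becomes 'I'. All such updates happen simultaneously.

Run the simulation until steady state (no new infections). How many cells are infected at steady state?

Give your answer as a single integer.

Step 0 (initial): 1 infected
Step 1: +4 new -> 5 infected
Step 2: +7 new -> 12 infected
Step 3: +12 new -> 24 infected
Step 4: +12 new -> 36 infected
Step 5: +7 new -> 43 infected
Step 6: +3 new -> 46 infected
Step 7: +0 new -> 46 infected

Answer: 46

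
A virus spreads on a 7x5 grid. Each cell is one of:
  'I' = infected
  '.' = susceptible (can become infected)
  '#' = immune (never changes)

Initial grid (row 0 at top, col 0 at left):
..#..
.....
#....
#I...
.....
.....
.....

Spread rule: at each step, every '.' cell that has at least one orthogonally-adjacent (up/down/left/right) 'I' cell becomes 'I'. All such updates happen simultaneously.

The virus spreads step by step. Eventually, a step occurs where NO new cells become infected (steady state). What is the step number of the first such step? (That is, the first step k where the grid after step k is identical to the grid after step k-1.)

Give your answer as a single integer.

Answer: 7

Derivation:
Step 0 (initial): 1 infected
Step 1: +3 new -> 4 infected
Step 2: +6 new -> 10 infected
Step 3: +9 new -> 19 infected
Step 4: +7 new -> 26 infected
Step 5: +4 new -> 30 infected
Step 6: +2 new -> 32 infected
Step 7: +0 new -> 32 infected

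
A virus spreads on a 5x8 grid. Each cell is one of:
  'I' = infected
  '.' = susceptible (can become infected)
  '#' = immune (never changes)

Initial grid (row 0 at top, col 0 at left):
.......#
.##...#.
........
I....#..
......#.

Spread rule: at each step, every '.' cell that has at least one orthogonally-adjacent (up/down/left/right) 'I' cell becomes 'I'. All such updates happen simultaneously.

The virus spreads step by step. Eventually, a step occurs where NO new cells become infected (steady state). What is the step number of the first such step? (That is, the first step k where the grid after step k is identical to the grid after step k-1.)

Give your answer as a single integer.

Answer: 11

Derivation:
Step 0 (initial): 1 infected
Step 1: +3 new -> 4 infected
Step 2: +4 new -> 8 infected
Step 3: +4 new -> 12 infected
Step 4: +4 new -> 16 infected
Step 5: +4 new -> 20 infected
Step 6: +4 new -> 24 infected
Step 7: +3 new -> 27 infected
Step 8: +3 new -> 30 infected
Step 9: +3 new -> 33 infected
Step 10: +1 new -> 34 infected
Step 11: +0 new -> 34 infected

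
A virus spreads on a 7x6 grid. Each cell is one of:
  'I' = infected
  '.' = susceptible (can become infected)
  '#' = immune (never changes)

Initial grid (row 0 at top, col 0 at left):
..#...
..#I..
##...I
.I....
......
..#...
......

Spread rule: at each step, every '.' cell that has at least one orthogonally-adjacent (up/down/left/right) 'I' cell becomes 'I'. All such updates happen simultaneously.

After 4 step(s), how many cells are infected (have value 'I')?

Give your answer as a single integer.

Step 0 (initial): 3 infected
Step 1: +9 new -> 12 infected
Step 2: +9 new -> 21 infected
Step 3: +5 new -> 26 infected
Step 4: +5 new -> 31 infected

Answer: 31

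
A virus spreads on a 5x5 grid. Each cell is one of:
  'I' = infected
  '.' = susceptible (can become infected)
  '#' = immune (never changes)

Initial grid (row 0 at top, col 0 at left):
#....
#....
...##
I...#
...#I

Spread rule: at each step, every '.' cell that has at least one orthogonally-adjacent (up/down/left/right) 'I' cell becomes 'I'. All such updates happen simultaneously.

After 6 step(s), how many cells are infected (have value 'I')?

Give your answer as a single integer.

Step 0 (initial): 2 infected
Step 1: +3 new -> 5 infected
Step 2: +3 new -> 8 infected
Step 3: +4 new -> 12 infected
Step 4: +2 new -> 14 infected
Step 5: +2 new -> 16 infected
Step 6: +2 new -> 18 infected

Answer: 18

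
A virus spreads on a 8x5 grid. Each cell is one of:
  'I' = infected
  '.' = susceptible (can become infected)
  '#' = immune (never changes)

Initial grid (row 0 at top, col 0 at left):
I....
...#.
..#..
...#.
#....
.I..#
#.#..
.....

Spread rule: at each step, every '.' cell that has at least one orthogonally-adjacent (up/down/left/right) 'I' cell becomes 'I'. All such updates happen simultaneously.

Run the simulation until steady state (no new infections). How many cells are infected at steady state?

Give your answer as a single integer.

Answer: 33

Derivation:
Step 0 (initial): 2 infected
Step 1: +6 new -> 8 infected
Step 2: +7 new -> 15 infected
Step 3: +9 new -> 24 infected
Step 4: +4 new -> 28 infected
Step 5: +3 new -> 31 infected
Step 6: +1 new -> 32 infected
Step 7: +1 new -> 33 infected
Step 8: +0 new -> 33 infected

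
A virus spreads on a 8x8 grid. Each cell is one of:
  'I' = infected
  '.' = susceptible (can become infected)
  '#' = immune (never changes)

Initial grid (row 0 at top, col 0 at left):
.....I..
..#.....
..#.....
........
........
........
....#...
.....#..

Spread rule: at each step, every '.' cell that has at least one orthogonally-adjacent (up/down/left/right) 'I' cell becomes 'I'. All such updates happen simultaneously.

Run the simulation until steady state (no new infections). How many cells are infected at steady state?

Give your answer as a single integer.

Step 0 (initial): 1 infected
Step 1: +3 new -> 4 infected
Step 2: +5 new -> 9 infected
Step 3: +6 new -> 15 infected
Step 4: +6 new -> 21 infected
Step 5: +7 new -> 28 infected
Step 6: +8 new -> 36 infected
Step 7: +6 new -> 42 infected
Step 8: +6 new -> 48 infected
Step 9: +5 new -> 53 infected
Step 10: +4 new -> 57 infected
Step 11: +2 new -> 59 infected
Step 12: +1 new -> 60 infected
Step 13: +0 new -> 60 infected

Answer: 60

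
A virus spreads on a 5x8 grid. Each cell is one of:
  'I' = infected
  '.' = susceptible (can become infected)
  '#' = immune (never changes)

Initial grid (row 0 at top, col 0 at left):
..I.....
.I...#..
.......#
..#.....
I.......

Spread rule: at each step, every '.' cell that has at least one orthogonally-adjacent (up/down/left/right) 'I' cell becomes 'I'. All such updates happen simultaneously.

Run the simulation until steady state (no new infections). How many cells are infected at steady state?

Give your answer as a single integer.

Step 0 (initial): 3 infected
Step 1: +7 new -> 10 infected
Step 2: +7 new -> 17 infected
Step 3: +4 new -> 21 infected
Step 4: +4 new -> 25 infected
Step 5: +5 new -> 30 infected
Step 6: +4 new -> 34 infected
Step 7: +2 new -> 36 infected
Step 8: +1 new -> 37 infected
Step 9: +0 new -> 37 infected

Answer: 37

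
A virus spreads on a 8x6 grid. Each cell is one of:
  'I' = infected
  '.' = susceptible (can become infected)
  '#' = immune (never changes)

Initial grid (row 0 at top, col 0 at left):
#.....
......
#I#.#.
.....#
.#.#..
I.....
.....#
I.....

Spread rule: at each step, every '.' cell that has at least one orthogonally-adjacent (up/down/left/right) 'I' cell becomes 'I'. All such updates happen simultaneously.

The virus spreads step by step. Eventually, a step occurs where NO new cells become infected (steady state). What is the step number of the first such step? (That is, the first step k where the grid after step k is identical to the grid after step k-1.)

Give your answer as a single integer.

Answer: 7

Derivation:
Step 0 (initial): 3 infected
Step 1: +6 new -> 9 infected
Step 2: +8 new -> 17 infected
Step 3: +7 new -> 24 infected
Step 4: +7 new -> 31 infected
Step 5: +6 new -> 37 infected
Step 6: +3 new -> 40 infected
Step 7: +0 new -> 40 infected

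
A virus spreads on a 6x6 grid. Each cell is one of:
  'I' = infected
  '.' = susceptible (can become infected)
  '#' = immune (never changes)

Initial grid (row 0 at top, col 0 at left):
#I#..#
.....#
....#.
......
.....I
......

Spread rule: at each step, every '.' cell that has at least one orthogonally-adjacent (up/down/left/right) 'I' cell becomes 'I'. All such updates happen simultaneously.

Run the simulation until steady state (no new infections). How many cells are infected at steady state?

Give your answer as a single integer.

Step 0 (initial): 2 infected
Step 1: +4 new -> 6 infected
Step 2: +7 new -> 13 infected
Step 3: +7 new -> 20 infected
Step 4: +7 new -> 27 infected
Step 5: +3 new -> 30 infected
Step 6: +1 new -> 31 infected
Step 7: +0 new -> 31 infected

Answer: 31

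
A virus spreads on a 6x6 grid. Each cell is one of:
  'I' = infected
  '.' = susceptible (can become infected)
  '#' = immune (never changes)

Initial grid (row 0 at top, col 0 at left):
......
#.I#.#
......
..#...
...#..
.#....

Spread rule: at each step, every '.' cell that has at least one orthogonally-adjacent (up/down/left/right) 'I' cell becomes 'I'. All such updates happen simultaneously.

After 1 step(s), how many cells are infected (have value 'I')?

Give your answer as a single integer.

Answer: 4

Derivation:
Step 0 (initial): 1 infected
Step 1: +3 new -> 4 infected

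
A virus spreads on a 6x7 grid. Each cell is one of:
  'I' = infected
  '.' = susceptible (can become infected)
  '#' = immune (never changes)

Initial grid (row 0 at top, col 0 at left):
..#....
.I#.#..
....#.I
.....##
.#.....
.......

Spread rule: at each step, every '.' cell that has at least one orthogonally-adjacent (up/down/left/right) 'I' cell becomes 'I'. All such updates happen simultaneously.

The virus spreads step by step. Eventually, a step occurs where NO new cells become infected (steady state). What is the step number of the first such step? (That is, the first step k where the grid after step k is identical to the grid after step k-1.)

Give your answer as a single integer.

Answer: 10

Derivation:
Step 0 (initial): 2 infected
Step 1: +5 new -> 7 infected
Step 2: +6 new -> 13 infected
Step 3: +4 new -> 17 infected
Step 4: +5 new -> 22 infected
Step 5: +5 new -> 27 infected
Step 6: +3 new -> 30 infected
Step 7: +2 new -> 32 infected
Step 8: +2 new -> 34 infected
Step 9: +1 new -> 35 infected
Step 10: +0 new -> 35 infected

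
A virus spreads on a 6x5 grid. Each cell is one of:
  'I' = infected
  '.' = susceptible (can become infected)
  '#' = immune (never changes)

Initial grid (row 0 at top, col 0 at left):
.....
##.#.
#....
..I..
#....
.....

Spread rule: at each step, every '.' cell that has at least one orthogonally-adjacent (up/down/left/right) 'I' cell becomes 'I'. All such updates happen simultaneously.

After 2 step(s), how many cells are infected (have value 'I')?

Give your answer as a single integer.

Step 0 (initial): 1 infected
Step 1: +4 new -> 5 infected
Step 2: +8 new -> 13 infected

Answer: 13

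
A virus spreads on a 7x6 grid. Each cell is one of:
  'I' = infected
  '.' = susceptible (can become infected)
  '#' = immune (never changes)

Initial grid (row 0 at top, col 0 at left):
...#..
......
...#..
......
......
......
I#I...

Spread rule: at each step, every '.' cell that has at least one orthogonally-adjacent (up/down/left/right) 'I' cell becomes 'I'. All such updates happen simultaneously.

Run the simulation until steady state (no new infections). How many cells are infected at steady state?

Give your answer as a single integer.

Answer: 39

Derivation:
Step 0 (initial): 2 infected
Step 1: +3 new -> 5 infected
Step 2: +5 new -> 10 infected
Step 3: +6 new -> 16 infected
Step 4: +6 new -> 22 infected
Step 5: +5 new -> 27 infected
Step 6: +6 new -> 33 infected
Step 7: +3 new -> 36 infected
Step 8: +2 new -> 38 infected
Step 9: +1 new -> 39 infected
Step 10: +0 new -> 39 infected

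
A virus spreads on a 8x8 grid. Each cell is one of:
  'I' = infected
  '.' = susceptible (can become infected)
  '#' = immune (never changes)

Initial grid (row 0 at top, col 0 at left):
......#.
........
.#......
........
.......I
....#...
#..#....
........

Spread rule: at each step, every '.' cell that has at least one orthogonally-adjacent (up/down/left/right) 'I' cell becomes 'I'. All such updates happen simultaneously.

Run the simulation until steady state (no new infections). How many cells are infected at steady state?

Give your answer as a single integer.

Answer: 59

Derivation:
Step 0 (initial): 1 infected
Step 1: +3 new -> 4 infected
Step 2: +5 new -> 9 infected
Step 3: +7 new -> 16 infected
Step 4: +7 new -> 23 infected
Step 5: +7 new -> 30 infected
Step 6: +7 new -> 37 infected
Step 7: +8 new -> 45 infected
Step 8: +6 new -> 51 infected
Step 9: +4 new -> 55 infected
Step 10: +3 new -> 58 infected
Step 11: +1 new -> 59 infected
Step 12: +0 new -> 59 infected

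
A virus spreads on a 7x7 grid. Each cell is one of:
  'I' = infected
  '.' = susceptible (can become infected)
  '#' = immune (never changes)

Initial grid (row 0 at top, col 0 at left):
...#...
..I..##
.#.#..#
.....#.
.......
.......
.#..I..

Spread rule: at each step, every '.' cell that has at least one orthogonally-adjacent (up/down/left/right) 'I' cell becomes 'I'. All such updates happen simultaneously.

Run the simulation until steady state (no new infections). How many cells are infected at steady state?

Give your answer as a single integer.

Answer: 41

Derivation:
Step 0 (initial): 2 infected
Step 1: +7 new -> 9 infected
Step 2: +9 new -> 18 infected
Step 3: +12 new -> 30 infected
Step 4: +6 new -> 36 infected
Step 5: +4 new -> 40 infected
Step 6: +1 new -> 41 infected
Step 7: +0 new -> 41 infected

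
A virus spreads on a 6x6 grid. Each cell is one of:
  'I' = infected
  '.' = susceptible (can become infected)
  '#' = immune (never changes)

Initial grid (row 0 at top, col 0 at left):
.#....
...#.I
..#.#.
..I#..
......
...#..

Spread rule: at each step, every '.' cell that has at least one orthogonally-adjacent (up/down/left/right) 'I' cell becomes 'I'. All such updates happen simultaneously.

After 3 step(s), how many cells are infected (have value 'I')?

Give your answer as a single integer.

Answer: 22

Derivation:
Step 0 (initial): 2 infected
Step 1: +5 new -> 7 infected
Step 2: +7 new -> 14 infected
Step 3: +8 new -> 22 infected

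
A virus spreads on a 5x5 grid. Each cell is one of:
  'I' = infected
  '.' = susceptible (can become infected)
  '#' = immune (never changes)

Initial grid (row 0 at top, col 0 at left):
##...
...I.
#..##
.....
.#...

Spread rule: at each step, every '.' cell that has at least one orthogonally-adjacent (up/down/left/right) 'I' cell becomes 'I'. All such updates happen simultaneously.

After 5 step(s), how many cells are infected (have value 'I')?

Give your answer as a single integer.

Step 0 (initial): 1 infected
Step 1: +3 new -> 4 infected
Step 2: +4 new -> 8 infected
Step 3: +3 new -> 11 infected
Step 4: +3 new -> 14 infected
Step 5: +3 new -> 17 infected

Answer: 17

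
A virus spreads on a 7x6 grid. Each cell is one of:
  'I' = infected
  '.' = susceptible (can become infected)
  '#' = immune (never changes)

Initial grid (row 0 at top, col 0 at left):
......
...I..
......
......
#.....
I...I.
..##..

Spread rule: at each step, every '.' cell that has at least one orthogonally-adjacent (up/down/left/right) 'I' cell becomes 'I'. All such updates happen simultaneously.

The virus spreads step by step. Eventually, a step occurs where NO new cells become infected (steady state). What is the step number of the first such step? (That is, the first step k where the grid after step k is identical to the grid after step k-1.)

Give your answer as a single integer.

Step 0 (initial): 3 infected
Step 1: +10 new -> 13 infected
Step 2: +14 new -> 27 infected
Step 3: +9 new -> 36 infected
Step 4: +3 new -> 39 infected
Step 5: +0 new -> 39 infected

Answer: 5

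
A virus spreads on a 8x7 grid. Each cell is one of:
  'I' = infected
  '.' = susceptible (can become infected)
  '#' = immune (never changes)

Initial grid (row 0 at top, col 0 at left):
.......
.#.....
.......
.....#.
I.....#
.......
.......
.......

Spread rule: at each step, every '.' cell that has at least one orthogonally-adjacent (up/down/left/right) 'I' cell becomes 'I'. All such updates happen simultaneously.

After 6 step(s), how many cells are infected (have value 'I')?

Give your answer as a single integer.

Step 0 (initial): 1 infected
Step 1: +3 new -> 4 infected
Step 2: +5 new -> 9 infected
Step 3: +7 new -> 16 infected
Step 4: +7 new -> 23 infected
Step 5: +8 new -> 31 infected
Step 6: +6 new -> 37 infected

Answer: 37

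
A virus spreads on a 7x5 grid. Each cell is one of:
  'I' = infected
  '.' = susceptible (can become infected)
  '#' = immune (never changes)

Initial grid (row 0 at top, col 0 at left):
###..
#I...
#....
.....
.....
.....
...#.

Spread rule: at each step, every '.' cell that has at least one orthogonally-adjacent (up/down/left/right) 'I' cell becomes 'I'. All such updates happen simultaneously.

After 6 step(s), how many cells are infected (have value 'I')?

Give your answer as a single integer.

Step 0 (initial): 1 infected
Step 1: +2 new -> 3 infected
Step 2: +3 new -> 6 infected
Step 3: +6 new -> 12 infected
Step 4: +6 new -> 18 infected
Step 5: +5 new -> 23 infected
Step 6: +4 new -> 27 infected

Answer: 27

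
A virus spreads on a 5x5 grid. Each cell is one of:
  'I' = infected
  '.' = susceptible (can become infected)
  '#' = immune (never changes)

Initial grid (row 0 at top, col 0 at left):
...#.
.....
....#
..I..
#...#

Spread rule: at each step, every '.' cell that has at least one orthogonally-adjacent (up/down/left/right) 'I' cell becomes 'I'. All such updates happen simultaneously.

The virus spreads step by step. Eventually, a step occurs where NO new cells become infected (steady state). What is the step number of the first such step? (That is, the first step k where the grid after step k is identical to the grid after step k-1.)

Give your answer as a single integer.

Step 0 (initial): 1 infected
Step 1: +4 new -> 5 infected
Step 2: +7 new -> 12 infected
Step 3: +4 new -> 16 infected
Step 4: +3 new -> 19 infected
Step 5: +2 new -> 21 infected
Step 6: +0 new -> 21 infected

Answer: 6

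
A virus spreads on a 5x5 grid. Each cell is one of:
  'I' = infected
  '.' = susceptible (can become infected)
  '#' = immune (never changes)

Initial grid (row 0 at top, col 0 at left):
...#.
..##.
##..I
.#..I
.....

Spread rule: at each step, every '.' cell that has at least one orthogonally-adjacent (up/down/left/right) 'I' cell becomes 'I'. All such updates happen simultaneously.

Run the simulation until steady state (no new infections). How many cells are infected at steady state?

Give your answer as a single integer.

Step 0 (initial): 2 infected
Step 1: +4 new -> 6 infected
Step 2: +4 new -> 10 infected
Step 3: +1 new -> 11 infected
Step 4: +1 new -> 12 infected
Step 5: +1 new -> 13 infected
Step 6: +1 new -> 14 infected
Step 7: +0 new -> 14 infected

Answer: 14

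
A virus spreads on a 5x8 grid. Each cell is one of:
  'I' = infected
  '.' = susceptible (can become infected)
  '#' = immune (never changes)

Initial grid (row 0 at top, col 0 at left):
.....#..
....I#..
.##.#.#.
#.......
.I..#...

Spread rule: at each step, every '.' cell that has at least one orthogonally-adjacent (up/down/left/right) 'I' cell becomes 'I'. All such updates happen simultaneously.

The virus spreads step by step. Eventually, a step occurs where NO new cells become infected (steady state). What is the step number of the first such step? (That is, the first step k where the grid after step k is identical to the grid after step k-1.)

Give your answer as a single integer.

Step 0 (initial): 2 infected
Step 1: +5 new -> 7 infected
Step 2: +5 new -> 12 infected
Step 3: +3 new -> 15 infected
Step 4: +3 new -> 18 infected
Step 5: +3 new -> 21 infected
Step 6: +3 new -> 24 infected
Step 7: +2 new -> 26 infected
Step 8: +2 new -> 28 infected
Step 9: +1 new -> 29 infected
Step 10: +2 new -> 31 infected
Step 11: +1 new -> 32 infected
Step 12: +0 new -> 32 infected

Answer: 12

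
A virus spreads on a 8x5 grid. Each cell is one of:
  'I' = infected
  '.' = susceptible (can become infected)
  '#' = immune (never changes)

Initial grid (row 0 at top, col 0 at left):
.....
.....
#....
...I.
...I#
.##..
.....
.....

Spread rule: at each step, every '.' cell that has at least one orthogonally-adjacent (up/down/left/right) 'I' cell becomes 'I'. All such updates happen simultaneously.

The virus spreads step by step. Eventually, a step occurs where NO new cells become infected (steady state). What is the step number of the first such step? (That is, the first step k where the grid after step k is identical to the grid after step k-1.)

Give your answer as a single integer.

Step 0 (initial): 2 infected
Step 1: +5 new -> 7 infected
Step 2: +7 new -> 14 infected
Step 3: +9 new -> 23 infected
Step 4: +7 new -> 30 infected
Step 5: +4 new -> 34 infected
Step 6: +2 new -> 36 infected
Step 7: +0 new -> 36 infected

Answer: 7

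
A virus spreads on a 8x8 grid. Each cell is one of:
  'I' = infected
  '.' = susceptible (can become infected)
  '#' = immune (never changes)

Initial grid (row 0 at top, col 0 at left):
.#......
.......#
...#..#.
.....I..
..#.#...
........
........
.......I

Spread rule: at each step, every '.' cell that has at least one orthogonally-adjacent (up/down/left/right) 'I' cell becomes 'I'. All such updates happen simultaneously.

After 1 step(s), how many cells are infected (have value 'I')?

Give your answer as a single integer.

Answer: 8

Derivation:
Step 0 (initial): 2 infected
Step 1: +6 new -> 8 infected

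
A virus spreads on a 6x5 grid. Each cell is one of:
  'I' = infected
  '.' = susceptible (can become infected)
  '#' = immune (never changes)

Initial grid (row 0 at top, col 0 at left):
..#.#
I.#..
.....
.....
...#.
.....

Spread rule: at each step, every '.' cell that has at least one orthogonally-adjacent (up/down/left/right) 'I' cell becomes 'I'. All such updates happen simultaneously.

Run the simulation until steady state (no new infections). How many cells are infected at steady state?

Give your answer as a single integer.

Answer: 26

Derivation:
Step 0 (initial): 1 infected
Step 1: +3 new -> 4 infected
Step 2: +3 new -> 7 infected
Step 3: +3 new -> 10 infected
Step 4: +4 new -> 14 infected
Step 5: +5 new -> 19 infected
Step 6: +4 new -> 23 infected
Step 7: +2 new -> 25 infected
Step 8: +1 new -> 26 infected
Step 9: +0 new -> 26 infected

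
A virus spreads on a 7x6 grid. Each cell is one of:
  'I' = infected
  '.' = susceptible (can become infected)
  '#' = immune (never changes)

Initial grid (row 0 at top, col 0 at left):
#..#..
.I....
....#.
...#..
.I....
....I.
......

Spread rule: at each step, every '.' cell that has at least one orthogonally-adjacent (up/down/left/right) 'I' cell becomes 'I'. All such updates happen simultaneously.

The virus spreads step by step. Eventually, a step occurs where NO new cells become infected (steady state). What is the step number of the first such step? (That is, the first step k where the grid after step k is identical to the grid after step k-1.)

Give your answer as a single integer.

Step 0 (initial): 3 infected
Step 1: +12 new -> 15 infected
Step 2: +14 new -> 29 infected
Step 3: +5 new -> 34 infected
Step 4: +3 new -> 37 infected
Step 5: +1 new -> 38 infected
Step 6: +0 new -> 38 infected

Answer: 6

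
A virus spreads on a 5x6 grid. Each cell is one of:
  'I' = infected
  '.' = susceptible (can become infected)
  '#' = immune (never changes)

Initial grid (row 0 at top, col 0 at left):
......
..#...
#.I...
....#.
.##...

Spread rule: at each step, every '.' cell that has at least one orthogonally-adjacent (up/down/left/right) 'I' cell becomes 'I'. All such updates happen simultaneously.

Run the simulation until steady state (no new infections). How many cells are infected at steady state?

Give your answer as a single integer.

Step 0 (initial): 1 infected
Step 1: +3 new -> 4 infected
Step 2: +5 new -> 9 infected
Step 3: +7 new -> 16 infected
Step 4: +7 new -> 23 infected
Step 5: +2 new -> 25 infected
Step 6: +0 new -> 25 infected

Answer: 25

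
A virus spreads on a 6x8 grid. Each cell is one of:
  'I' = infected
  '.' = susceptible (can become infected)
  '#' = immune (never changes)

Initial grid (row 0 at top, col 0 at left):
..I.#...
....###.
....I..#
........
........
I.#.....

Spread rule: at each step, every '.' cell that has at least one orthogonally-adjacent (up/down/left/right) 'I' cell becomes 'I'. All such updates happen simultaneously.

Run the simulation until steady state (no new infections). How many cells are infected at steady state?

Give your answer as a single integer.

Step 0 (initial): 3 infected
Step 1: +8 new -> 11 infected
Step 2: +10 new -> 21 infected
Step 3: +10 new -> 31 infected
Step 4: +4 new -> 35 infected
Step 5: +2 new -> 37 infected
Step 6: +1 new -> 38 infected
Step 7: +0 new -> 38 infected

Answer: 38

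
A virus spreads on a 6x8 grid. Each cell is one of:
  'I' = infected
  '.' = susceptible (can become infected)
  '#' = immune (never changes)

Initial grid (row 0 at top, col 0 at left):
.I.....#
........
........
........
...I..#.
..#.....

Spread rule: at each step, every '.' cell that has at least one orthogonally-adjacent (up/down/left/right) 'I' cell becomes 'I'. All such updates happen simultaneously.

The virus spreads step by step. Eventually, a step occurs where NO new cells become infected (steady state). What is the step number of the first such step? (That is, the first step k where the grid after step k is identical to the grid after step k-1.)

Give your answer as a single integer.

Answer: 8

Derivation:
Step 0 (initial): 2 infected
Step 1: +7 new -> 9 infected
Step 2: +10 new -> 19 infected
Step 3: +10 new -> 29 infected
Step 4: +7 new -> 36 infected
Step 5: +5 new -> 41 infected
Step 6: +3 new -> 44 infected
Step 7: +1 new -> 45 infected
Step 8: +0 new -> 45 infected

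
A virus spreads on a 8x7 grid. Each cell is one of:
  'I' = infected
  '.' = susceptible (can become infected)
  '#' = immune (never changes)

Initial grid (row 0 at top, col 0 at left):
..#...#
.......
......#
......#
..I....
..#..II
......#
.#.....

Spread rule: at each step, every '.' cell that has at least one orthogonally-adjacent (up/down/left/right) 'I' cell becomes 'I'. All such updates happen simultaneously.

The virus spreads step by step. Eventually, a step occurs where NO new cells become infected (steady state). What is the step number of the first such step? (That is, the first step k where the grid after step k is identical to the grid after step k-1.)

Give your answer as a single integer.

Answer: 7

Derivation:
Step 0 (initial): 3 infected
Step 1: +7 new -> 10 infected
Step 2: +10 new -> 20 infected
Step 3: +11 new -> 31 infected
Step 4: +8 new -> 39 infected
Step 5: +8 new -> 47 infected
Step 6: +2 new -> 49 infected
Step 7: +0 new -> 49 infected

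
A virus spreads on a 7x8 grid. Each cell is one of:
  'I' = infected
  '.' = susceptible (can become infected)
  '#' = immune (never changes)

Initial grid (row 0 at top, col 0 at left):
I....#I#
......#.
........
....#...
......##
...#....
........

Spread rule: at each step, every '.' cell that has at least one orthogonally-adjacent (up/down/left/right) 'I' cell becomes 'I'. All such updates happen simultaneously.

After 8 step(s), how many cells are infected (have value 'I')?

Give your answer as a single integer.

Step 0 (initial): 2 infected
Step 1: +2 new -> 4 infected
Step 2: +3 new -> 7 infected
Step 3: +4 new -> 11 infected
Step 4: +5 new -> 16 infected
Step 5: +5 new -> 21 infected
Step 6: +6 new -> 27 infected
Step 7: +4 new -> 31 infected
Step 8: +4 new -> 35 infected

Answer: 35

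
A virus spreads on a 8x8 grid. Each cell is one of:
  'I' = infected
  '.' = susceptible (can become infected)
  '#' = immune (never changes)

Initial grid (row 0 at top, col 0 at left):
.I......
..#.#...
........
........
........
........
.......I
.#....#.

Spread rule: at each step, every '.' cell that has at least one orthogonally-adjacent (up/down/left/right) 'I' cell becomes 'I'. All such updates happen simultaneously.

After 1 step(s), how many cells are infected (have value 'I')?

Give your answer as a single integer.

Step 0 (initial): 2 infected
Step 1: +6 new -> 8 infected

Answer: 8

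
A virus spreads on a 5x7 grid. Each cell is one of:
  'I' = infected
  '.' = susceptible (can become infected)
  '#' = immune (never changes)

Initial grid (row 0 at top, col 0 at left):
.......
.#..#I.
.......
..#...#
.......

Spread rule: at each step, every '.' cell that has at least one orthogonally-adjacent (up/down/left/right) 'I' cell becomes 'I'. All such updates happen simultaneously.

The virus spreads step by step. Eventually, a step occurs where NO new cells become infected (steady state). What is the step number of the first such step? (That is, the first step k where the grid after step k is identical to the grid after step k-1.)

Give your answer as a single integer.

Step 0 (initial): 1 infected
Step 1: +3 new -> 4 infected
Step 2: +5 new -> 9 infected
Step 3: +4 new -> 13 infected
Step 4: +6 new -> 19 infected
Step 5: +4 new -> 23 infected
Step 6: +4 new -> 27 infected
Step 7: +3 new -> 30 infected
Step 8: +1 new -> 31 infected
Step 9: +0 new -> 31 infected

Answer: 9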